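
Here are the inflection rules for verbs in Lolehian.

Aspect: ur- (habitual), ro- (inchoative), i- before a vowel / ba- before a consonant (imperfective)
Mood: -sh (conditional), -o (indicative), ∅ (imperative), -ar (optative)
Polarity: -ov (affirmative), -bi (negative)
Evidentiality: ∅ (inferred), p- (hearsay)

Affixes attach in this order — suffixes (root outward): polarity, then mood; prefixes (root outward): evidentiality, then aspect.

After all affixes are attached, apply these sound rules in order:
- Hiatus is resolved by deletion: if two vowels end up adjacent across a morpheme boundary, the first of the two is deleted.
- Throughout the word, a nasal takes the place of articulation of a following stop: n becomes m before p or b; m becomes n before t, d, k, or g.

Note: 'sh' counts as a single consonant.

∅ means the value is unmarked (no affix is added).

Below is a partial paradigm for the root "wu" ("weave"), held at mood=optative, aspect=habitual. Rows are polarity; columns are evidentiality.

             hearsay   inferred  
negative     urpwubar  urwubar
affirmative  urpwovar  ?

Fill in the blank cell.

urwovar

Attach polarity affirmative -ov → wuov.
evidentiality = inferred: zero marking, form stays wuov.
Attach mood optative -ar → wuovar.
Attach aspect habitual ur- → urwuovar.
Apply vowel deletion: urwuovar → urwovar.
Nasal assimilation: no change.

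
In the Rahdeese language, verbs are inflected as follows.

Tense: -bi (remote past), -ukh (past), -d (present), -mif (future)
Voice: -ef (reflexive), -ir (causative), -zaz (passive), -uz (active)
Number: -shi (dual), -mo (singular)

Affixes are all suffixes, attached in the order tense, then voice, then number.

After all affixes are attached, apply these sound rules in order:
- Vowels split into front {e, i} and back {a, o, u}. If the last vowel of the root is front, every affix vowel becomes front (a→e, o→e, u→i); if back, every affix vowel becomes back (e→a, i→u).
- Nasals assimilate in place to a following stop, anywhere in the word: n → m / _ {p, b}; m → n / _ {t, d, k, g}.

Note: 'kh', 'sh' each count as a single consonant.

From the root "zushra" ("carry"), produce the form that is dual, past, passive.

Attach tense past -ukh → zushraukh.
Attach voice passive -zaz → zushraukhzaz.
Attach number dual -shi → zushraukhzazshi.
Apply vowel harmony: zushraukhzazshi → zushraukhzazshu.
Nasal assimilation: no change.

zushraukhzazshu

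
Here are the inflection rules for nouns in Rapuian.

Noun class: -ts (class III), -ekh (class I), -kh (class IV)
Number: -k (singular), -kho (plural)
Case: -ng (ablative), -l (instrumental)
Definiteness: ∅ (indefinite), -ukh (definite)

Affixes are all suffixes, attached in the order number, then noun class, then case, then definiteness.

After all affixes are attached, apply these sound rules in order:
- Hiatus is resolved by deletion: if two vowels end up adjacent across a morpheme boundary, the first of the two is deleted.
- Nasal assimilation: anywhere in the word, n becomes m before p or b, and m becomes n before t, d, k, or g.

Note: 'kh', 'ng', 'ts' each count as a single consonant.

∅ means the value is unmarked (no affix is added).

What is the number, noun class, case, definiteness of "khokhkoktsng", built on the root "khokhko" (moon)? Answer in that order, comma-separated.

Segment: khokhko-k-ts-ng.
number: -k → singular.
noun class: -ts → class III.
case: -ng → ablative.
definiteness: ∅ → indefinite.

singular, class III, ablative, indefinite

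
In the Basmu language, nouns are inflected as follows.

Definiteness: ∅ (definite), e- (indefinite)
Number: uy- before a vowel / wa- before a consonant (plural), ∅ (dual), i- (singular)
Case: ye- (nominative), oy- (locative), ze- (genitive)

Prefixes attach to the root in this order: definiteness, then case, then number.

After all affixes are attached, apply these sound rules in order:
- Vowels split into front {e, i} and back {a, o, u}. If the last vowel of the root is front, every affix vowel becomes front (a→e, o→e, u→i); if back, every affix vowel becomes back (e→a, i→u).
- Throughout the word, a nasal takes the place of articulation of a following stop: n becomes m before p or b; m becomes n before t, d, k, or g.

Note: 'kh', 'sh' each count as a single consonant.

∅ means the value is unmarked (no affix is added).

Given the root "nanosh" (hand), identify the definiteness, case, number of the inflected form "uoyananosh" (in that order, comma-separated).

indefinite, locative, singular

Segment: i-oy-e-nanosh.
definiteness: e- → indefinite.
case: oy- → locative.
number: i- → singular.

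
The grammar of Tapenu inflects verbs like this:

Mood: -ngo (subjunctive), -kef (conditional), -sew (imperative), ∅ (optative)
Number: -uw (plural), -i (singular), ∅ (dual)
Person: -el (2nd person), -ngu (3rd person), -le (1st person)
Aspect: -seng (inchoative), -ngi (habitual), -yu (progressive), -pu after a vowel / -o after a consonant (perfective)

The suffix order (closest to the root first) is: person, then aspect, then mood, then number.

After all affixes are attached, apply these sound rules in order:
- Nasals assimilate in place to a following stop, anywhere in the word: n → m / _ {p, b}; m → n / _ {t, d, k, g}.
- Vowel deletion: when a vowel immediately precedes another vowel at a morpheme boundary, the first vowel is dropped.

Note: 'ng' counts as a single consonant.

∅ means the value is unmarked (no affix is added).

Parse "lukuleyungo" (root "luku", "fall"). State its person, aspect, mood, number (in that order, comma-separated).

Segment: luku-le-yu-ngo.
person: -le → 1st person.
aspect: -yu → progressive.
mood: -ngo → subjunctive.
number: ∅ → dual.

1st person, progressive, subjunctive, dual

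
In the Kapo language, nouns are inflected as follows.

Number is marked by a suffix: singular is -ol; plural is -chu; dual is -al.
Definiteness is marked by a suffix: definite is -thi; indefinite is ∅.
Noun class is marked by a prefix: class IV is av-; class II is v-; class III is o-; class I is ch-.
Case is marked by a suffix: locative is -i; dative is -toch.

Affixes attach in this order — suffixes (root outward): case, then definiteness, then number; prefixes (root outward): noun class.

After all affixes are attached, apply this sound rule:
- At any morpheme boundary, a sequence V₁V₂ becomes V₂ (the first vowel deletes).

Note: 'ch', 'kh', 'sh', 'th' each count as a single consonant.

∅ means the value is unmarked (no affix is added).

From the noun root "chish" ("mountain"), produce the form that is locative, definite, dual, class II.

vchishithal

Attach noun class class II v- → vchish.
Attach case locative -i → vchishi.
Attach definiteness definite -thi → vchishithi.
Attach number dual -al → vchishithial.
Apply vowel deletion: vchishithial → vchishithal.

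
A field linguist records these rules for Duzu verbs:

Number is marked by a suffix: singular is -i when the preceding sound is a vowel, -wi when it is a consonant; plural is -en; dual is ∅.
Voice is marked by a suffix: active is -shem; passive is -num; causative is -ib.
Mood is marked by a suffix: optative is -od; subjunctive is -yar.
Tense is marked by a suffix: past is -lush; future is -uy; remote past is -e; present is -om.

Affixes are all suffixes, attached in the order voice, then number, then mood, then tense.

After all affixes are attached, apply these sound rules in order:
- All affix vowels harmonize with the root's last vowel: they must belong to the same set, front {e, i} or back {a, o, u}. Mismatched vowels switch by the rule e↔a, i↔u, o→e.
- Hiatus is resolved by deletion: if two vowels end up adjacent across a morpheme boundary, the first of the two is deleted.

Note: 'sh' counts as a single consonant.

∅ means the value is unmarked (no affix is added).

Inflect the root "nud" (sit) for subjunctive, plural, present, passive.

nudnumanyarom

Attach voice passive -num → nudnum.
Attach number plural -en → nudnumen.
Attach mood subjunctive -yar → nudnumenyar.
Attach tense present -om → nudnumenyarom.
Apply vowel harmony: nudnumenyarom → nudnumanyarom.
Vowel deletion: no change.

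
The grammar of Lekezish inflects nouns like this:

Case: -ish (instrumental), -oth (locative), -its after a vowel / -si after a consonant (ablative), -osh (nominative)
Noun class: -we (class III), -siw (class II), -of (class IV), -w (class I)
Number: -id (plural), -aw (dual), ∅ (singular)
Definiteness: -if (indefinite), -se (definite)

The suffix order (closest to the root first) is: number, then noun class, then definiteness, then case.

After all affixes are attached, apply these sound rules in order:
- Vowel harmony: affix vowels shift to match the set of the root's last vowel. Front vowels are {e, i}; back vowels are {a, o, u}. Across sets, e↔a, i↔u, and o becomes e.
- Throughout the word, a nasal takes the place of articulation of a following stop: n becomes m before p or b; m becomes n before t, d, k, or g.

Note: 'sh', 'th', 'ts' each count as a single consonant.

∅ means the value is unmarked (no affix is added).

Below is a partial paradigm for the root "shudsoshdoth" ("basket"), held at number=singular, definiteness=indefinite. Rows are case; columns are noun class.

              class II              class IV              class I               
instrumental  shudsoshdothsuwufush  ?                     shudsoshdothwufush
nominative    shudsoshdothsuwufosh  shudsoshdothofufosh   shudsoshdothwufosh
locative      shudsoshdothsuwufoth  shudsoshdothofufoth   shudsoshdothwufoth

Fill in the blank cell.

shudsoshdothofufush

number = singular: zero marking, form stays shudsoshdoth.
Attach noun class class IV -of → shudsoshdothof.
Attach definiteness indefinite -if → shudsoshdothofif.
Attach case instrumental -ish → shudsoshdothofifish.
Apply vowel harmony: shudsoshdothofifish → shudsoshdothofufush.
Nasal assimilation: no change.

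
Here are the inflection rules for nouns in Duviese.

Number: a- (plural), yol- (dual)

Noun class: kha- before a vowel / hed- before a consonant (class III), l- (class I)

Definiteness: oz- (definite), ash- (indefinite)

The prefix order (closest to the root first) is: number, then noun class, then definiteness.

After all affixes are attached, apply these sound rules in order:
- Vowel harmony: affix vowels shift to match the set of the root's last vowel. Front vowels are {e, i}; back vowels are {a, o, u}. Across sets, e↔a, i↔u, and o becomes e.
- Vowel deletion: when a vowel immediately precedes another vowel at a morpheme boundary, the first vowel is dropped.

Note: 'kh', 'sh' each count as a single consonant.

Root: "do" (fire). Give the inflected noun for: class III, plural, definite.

Attach number plural a- → ado.
Attach noun class class III kha- (before vowel 'a') → khaado.
Attach definiteness definite oz- → ozkhaado.
Vowel harmony: no change.
Apply vowel deletion: ozkhaado → ozkhado.

ozkhado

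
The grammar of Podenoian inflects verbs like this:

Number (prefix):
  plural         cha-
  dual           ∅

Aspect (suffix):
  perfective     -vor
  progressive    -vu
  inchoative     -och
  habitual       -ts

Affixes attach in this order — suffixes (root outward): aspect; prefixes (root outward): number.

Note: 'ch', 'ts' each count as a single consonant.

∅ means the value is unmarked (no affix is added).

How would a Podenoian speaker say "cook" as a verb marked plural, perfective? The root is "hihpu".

chahihpuvor

Attach aspect perfective -vor → hihpuvor.
Attach number plural cha- → chahihpuvor.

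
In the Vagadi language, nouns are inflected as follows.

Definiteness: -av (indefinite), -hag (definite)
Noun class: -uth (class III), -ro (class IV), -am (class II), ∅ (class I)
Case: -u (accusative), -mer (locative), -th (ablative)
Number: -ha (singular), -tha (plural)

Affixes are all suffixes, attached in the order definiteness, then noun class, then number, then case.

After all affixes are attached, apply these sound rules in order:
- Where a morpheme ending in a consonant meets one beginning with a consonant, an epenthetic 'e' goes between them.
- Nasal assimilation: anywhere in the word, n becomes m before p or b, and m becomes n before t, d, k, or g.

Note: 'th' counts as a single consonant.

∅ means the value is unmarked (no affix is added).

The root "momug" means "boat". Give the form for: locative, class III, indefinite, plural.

Attach definiteness indefinite -av → momugav.
Attach noun class class III -uth → momugavuth.
Attach number plural -tha → momugavuththa.
Attach case locative -mer → momugavuththamer.
Apply epenthesis: momugavuththamer → momugavuthethamer.
Nasal assimilation: no change.

momugavuthethamer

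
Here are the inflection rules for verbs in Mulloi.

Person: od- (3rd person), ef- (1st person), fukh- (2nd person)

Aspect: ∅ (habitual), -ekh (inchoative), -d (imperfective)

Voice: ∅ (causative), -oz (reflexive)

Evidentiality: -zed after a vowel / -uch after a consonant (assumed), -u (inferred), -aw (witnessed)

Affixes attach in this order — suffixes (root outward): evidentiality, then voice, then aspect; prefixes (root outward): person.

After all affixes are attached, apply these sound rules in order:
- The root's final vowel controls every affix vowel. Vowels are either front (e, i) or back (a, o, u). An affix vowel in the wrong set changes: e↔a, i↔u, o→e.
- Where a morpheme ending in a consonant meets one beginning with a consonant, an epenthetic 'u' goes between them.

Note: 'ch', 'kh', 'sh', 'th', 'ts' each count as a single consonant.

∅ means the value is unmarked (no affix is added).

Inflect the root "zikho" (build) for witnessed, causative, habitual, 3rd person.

oduzikhoaw

Attach person 3rd person od- → odzikho.
Attach evidentiality witnessed -aw → odzikhoaw.
voice = causative: zero marking, form stays odzikhoaw.
aspect = habitual: zero marking, form stays odzikhoaw.
Vowel harmony: no change.
Apply epenthesis: odzikhoaw → oduzikhoaw.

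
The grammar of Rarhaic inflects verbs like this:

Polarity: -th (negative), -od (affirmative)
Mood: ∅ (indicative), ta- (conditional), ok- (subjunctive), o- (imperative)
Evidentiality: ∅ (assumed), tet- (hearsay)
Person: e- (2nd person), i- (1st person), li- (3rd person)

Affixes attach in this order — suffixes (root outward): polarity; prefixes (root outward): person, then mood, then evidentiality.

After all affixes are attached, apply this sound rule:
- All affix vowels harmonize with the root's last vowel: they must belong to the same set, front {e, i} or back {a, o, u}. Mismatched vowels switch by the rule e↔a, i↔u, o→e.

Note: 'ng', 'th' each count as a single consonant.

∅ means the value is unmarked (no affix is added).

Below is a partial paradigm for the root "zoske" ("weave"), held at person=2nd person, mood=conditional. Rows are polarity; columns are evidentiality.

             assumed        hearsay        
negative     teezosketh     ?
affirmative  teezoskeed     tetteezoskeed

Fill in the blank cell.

tetteezosketh

Attach person 2nd person e- → ezoske.
Attach mood conditional ta- → taezoske.
Attach polarity negative -th → taezosketh.
Attach evidentiality hearsay tet- → tettaezosketh.
Apply vowel harmony: tettaezosketh → tetteezosketh.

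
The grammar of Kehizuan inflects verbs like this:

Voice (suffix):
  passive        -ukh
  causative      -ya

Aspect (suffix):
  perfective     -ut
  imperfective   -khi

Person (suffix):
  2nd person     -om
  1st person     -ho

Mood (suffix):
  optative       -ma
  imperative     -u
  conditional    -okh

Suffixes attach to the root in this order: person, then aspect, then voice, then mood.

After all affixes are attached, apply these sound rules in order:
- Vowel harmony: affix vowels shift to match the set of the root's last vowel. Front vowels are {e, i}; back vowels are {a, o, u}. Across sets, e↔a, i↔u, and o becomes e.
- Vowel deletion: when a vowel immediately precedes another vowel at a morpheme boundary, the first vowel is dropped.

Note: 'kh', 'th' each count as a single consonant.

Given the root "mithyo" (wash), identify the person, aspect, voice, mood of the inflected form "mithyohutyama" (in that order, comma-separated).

Segment: mithyo-ho-ut-ya-ma.
person: -ho → 1st person.
aspect: -ut → perfective.
voice: -ya → causative.
mood: -ma → optative.

1st person, perfective, causative, optative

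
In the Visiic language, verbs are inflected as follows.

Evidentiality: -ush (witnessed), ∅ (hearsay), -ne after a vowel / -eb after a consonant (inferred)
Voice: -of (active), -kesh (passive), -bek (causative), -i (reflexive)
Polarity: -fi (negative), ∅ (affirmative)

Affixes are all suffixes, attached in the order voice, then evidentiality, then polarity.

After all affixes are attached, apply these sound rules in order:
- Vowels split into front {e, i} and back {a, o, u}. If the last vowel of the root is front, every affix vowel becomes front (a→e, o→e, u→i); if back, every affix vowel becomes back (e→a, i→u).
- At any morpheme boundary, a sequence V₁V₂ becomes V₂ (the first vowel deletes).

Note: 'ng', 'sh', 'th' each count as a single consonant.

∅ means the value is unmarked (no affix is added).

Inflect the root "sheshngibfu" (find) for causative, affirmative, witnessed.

sheshngibfubakush

Attach voice causative -bek → sheshngibfubek.
Attach evidentiality witnessed -ush → sheshngibfubekush.
polarity = affirmative: zero marking, form stays sheshngibfubekush.
Apply vowel harmony: sheshngibfubekush → sheshngibfubakush.
Vowel deletion: no change.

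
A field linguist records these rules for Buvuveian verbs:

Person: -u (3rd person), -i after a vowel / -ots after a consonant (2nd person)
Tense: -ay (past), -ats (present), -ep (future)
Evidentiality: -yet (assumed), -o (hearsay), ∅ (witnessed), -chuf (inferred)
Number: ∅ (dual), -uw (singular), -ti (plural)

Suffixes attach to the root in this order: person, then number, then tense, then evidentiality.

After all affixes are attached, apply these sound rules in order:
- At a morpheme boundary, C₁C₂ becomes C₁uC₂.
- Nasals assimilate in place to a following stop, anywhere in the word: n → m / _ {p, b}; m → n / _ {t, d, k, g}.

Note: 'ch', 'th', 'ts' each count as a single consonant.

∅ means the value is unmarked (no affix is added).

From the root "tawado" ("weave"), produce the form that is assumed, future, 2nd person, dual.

tawadoiepuyet

Attach person 2nd person -i (after vowel 'o') → tawadoi.
number = dual: zero marking, form stays tawadoi.
Attach tense future -ep → tawadoiep.
Attach evidentiality assumed -yet → tawadoiepyet.
Apply epenthesis: tawadoiepyet → tawadoiepuyet.
Nasal assimilation: no change.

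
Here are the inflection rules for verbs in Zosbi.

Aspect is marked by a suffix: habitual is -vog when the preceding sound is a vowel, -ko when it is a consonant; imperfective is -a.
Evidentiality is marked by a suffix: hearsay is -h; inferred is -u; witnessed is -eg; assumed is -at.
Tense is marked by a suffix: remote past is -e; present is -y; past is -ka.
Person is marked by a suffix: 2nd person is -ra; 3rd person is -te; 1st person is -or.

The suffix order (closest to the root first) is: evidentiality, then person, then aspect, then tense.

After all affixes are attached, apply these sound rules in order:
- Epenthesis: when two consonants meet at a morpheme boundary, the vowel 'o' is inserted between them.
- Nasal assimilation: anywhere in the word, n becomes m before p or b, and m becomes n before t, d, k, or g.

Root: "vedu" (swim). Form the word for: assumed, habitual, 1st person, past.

veduatorokoka

Attach evidentiality assumed -at → veduat.
Attach person 1st person -or → veduator.
Attach aspect habitual -ko (after consonant 'r') → veduatorko.
Attach tense past -ka → veduatorkoka.
Apply epenthesis: veduatorkoka → veduatorokoka.
Nasal assimilation: no change.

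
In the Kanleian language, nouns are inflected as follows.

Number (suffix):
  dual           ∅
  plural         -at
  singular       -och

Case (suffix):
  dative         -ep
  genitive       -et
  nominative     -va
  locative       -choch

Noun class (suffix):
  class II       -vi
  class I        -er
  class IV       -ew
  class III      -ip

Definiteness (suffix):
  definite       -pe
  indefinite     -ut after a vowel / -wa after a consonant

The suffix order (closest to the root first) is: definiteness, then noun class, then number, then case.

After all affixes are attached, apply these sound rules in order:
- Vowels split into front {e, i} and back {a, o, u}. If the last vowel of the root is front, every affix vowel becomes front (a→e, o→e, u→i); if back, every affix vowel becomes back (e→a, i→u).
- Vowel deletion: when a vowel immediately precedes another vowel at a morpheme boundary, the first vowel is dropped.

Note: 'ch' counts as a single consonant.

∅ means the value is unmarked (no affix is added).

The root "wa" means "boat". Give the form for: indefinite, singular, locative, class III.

Attach definiteness indefinite -ut (after vowel 'a') → waut.
Attach noun class class III -ip → wautip.
Attach number singular -och → wautipoch.
Attach case locative -choch → wautipochchoch.
Apply vowel harmony: wautipochchoch → wautupochchoch.
Apply vowel deletion: wautupochchoch → wutupochchoch.

wutupochchoch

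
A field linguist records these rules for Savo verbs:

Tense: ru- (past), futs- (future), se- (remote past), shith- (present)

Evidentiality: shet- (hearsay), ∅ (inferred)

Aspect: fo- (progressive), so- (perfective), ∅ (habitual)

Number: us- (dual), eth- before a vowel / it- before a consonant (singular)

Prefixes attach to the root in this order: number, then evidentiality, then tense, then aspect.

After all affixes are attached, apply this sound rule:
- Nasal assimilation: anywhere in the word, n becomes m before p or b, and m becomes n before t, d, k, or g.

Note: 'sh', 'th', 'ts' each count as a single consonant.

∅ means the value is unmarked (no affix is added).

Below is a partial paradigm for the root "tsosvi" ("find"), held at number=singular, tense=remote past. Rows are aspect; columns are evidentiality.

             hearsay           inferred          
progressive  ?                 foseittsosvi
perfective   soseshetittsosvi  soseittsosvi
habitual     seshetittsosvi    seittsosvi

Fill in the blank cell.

foseshetittsosvi

Attach number singular it- (before consonant 'ts') → ittsosvi.
Attach evidentiality hearsay shet- → shetittsosvi.
Attach tense remote past se- → seshetittsosvi.
Attach aspect progressive fo- → foseshetittsosvi.
Nasal assimilation: no change.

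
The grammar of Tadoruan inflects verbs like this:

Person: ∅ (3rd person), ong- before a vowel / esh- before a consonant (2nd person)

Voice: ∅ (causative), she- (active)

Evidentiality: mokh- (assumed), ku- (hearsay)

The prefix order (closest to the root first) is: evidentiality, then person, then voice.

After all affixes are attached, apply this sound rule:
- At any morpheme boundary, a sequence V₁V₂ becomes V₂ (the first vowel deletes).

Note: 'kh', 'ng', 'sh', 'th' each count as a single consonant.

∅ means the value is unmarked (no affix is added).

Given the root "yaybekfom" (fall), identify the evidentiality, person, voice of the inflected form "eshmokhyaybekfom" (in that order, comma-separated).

assumed, 2nd person, causative

Segment: esh-mokh-yaybekfom.
evidentiality: mokh- → assumed.
person: ong/esh- → 2nd person.
voice: ∅ → causative.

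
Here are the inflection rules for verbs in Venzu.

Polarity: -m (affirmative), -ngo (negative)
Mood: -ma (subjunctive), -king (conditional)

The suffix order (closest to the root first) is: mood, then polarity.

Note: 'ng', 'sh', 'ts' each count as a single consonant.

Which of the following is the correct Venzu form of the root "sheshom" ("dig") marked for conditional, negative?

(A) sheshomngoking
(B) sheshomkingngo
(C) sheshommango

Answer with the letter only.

Attach mood conditional -king → sheshomking.
Attach polarity negative -ngo → sheshomkingngo.
So the correct form is sheshomkingngo, option (B).
(C) sheshommango is wrong: it uses subjunctive instead of conditional for mood.
(A) sheshomngoking is wrong: it has the affixes in the wrong order.

B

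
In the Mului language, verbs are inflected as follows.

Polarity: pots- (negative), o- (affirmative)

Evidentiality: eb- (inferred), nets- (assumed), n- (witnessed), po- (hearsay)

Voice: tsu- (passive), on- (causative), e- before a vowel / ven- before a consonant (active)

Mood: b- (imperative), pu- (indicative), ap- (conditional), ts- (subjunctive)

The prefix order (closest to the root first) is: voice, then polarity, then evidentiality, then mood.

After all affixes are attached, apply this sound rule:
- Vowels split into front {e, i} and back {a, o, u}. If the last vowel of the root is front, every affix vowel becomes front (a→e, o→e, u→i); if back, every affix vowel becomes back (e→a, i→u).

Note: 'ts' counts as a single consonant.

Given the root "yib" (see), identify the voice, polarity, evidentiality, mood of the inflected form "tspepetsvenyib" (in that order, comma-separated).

active, negative, hearsay, subjunctive

Segment: ts-po-pots-ven-yib.
voice: e/ven- → active.
polarity: pots- → negative.
evidentiality: po- → hearsay.
mood: ts- → subjunctive.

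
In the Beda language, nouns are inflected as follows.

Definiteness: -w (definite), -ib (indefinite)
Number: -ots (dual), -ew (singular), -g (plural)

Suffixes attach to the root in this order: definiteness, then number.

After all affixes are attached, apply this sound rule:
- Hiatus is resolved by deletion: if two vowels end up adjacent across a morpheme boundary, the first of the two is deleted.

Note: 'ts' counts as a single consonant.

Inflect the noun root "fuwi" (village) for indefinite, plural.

fuwibg

Attach definiteness indefinite -ib → fuwiib.
Attach number plural -g → fuwiibg.
Apply vowel deletion: fuwiibg → fuwibg.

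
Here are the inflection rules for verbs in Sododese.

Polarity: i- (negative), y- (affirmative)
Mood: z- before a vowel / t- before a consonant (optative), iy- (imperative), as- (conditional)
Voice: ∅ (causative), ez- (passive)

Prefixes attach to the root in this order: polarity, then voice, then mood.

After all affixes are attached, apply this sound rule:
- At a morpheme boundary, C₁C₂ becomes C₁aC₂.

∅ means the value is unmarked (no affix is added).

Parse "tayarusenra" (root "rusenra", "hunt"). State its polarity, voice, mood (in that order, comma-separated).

Segment: t-y-rusenra.
polarity: y- → affirmative.
voice: ∅ → causative.
mood: z/t- → optative.

affirmative, causative, optative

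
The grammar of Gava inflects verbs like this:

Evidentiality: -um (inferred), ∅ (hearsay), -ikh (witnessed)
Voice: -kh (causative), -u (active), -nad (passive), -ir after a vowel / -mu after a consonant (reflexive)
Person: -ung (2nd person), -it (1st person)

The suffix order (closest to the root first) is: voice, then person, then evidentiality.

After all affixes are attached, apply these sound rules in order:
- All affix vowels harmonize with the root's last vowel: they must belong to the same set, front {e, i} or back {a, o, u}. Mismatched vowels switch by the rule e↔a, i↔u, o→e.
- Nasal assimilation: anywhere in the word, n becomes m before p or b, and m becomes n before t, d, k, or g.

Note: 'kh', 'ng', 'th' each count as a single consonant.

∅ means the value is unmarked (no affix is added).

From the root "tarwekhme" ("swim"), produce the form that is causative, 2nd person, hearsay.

tarwekhmekhing

Attach voice causative -kh → tarwekhmekh.
Attach person 2nd person -ung → tarwekhmekhung.
evidentiality = hearsay: zero marking, form stays tarwekhmekhung.
Apply vowel harmony: tarwekhmekhung → tarwekhmekhing.
Nasal assimilation: no change.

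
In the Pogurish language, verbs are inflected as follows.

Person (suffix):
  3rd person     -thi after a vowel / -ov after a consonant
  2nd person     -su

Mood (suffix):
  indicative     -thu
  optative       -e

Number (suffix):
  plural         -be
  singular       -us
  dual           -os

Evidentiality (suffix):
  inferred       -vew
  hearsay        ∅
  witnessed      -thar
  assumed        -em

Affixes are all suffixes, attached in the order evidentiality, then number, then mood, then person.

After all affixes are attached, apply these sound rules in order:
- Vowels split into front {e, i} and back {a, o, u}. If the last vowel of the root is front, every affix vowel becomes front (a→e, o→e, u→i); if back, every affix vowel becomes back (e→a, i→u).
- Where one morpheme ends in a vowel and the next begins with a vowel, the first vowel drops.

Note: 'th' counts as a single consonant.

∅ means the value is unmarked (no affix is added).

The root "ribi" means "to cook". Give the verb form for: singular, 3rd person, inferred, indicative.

Attach evidentiality inferred -vew → ribivew.
Attach number singular -us → ribivewus.
Attach mood indicative -thu → ribivewusthu.
Attach person 3rd person -thi (after vowel 'u') → ribivewusthuthi.
Apply vowel harmony: ribivewusthuthi → ribivewisthithi.
Vowel deletion: no change.

ribivewisthithi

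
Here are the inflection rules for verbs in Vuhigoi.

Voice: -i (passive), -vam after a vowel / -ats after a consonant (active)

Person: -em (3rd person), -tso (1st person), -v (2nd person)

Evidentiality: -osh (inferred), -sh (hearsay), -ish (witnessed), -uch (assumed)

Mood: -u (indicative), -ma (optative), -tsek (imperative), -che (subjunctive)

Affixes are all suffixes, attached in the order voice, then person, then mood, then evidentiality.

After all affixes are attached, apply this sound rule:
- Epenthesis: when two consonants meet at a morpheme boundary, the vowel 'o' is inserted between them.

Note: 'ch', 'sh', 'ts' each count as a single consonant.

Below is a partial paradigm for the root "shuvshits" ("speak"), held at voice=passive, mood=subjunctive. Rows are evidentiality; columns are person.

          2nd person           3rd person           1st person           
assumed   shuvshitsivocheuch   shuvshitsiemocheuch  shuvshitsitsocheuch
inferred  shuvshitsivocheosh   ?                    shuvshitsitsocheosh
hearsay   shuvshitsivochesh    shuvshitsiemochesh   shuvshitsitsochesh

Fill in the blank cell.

shuvshitsiemocheosh

Attach voice passive -i → shuvshitsi.
Attach person 3rd person -em → shuvshitsiem.
Attach mood subjunctive -che → shuvshitsiemche.
Attach evidentiality inferred -osh → shuvshitsiemcheosh.
Apply epenthesis: shuvshitsiemcheosh → shuvshitsiemocheosh.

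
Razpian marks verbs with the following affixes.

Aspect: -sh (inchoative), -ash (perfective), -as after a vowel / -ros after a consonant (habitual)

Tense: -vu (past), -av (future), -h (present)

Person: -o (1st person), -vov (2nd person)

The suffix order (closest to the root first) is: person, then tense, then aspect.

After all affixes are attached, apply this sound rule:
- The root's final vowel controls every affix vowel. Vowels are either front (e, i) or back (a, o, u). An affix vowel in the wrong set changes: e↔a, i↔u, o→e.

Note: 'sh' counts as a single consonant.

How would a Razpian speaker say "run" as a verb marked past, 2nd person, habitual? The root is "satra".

Attach person 2nd person -vov → satravov.
Attach tense past -vu → satravovvu.
Attach aspect habitual -as (after vowel 'u') → satravovvuas.
Vowel harmony: no change.

satravovvuas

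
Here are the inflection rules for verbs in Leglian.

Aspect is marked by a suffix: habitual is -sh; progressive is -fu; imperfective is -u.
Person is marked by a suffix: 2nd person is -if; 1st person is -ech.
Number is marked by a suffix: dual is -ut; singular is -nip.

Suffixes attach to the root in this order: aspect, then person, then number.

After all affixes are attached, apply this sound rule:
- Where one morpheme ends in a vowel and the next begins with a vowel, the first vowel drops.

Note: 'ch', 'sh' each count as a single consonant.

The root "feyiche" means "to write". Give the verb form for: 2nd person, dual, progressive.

feyichefifut

Attach aspect progressive -fu → feyichefu.
Attach person 2nd person -if → feyichefuif.
Attach number dual -ut → feyichefuifut.
Apply vowel deletion: feyichefuifut → feyichefifut.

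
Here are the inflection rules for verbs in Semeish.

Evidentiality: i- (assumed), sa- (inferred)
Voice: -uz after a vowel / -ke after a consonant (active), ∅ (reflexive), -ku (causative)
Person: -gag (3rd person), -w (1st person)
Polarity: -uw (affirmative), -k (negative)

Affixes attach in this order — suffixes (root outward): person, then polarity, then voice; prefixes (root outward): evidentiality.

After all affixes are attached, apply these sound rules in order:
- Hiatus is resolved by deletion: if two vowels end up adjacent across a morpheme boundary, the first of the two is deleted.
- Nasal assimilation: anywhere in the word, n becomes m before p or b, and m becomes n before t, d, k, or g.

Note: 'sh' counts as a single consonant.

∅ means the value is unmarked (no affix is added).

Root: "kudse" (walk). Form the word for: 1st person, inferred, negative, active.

Attach person 1st person -w → kudsew.
Attach polarity negative -k → kudsewk.
Attach evidentiality inferred sa- → sakudsewk.
Attach voice active -ke (after consonant 'k') → sakudsewkke.
Vowel deletion: no change.
Nasal assimilation: no change.

sakudsewkke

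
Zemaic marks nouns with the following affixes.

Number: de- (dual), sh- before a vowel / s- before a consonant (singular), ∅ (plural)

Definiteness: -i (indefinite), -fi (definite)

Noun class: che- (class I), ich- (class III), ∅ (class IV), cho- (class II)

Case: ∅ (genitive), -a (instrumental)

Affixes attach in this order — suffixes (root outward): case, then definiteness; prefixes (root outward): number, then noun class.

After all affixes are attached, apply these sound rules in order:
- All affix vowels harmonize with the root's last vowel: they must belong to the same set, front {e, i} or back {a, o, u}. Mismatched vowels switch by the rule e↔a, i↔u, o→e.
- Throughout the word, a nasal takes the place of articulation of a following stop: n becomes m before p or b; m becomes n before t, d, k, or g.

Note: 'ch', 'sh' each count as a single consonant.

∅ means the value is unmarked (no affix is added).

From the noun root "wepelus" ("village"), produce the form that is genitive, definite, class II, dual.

chodawepelusfu

case = genitive: zero marking, form stays wepelus.
Attach number dual de- → dewepelus.
Attach noun class class II cho- → chodewepelus.
Attach definiteness definite -fi → chodewepelusfi.
Apply vowel harmony: chodewepelusfi → chodawepelusfu.
Nasal assimilation: no change.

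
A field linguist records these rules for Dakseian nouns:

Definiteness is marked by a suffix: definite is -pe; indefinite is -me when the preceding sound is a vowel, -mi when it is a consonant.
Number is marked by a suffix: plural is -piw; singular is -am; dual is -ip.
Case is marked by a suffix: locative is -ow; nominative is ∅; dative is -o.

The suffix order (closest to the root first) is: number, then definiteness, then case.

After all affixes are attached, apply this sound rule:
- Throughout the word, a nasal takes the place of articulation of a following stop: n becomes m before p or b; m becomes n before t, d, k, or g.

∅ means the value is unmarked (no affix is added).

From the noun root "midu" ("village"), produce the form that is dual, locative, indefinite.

miduipmiow

Attach number dual -ip → miduip.
Attach definiteness indefinite -mi (after consonant 'p') → miduipmi.
Attach case locative -ow → miduipmiow.
Nasal assimilation: no change.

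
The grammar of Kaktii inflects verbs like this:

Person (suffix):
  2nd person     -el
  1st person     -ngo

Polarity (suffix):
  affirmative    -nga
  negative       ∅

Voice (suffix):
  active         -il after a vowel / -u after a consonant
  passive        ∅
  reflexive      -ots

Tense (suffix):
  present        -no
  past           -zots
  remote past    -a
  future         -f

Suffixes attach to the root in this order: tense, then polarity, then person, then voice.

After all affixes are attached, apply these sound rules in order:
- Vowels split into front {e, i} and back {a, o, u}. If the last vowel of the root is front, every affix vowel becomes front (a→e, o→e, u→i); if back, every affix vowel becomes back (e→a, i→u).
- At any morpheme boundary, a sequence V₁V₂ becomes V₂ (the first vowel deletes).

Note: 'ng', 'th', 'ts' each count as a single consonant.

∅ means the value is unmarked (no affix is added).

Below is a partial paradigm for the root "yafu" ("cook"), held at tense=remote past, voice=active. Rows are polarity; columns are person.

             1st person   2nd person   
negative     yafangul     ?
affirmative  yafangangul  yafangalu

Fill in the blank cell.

Attach tense remote past -a → yafua.
polarity = negative: zero marking, form stays yafua.
Attach person 2nd person -el → yafuael.
Attach voice active -u (after consonant 'l') → yafuaelu.
Apply vowel harmony: yafuaelu → yafuaalu.
Apply vowel deletion: yafuaalu → yafalu.

yafalu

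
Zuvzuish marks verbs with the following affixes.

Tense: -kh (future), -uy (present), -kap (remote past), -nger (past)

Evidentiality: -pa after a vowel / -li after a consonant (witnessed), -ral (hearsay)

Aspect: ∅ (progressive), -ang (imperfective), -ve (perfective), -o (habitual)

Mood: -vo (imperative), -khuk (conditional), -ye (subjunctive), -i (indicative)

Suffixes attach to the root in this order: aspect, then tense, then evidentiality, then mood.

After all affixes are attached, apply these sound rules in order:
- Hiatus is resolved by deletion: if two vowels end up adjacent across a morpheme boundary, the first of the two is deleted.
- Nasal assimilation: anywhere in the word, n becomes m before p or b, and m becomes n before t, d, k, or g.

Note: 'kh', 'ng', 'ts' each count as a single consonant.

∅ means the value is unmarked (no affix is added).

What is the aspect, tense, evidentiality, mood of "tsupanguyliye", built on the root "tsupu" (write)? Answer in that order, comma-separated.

Segment: tsupu-ang-uy-li-ye.
aspect: -ang → imperfective.
tense: -uy → present.
evidentiality: -pa/li → witnessed.
mood: -ye → subjunctive.

imperfective, present, witnessed, subjunctive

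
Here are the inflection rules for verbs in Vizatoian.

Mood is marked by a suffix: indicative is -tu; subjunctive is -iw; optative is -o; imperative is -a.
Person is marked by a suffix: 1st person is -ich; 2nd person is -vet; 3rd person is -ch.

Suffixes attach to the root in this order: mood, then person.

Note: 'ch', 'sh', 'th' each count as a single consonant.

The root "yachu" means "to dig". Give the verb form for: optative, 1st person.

yachuoich

Attach mood optative -o → yachuo.
Attach person 1st person -ich → yachuoich.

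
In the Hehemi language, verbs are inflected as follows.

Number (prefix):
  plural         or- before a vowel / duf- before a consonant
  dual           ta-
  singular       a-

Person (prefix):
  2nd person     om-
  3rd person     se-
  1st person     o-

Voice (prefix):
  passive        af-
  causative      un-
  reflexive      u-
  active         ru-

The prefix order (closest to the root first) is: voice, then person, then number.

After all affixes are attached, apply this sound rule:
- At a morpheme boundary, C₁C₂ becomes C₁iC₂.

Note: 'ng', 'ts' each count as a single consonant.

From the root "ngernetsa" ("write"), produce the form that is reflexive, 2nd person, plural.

Attach voice reflexive u- → ungernetsa.
Attach person 2nd person om- → omungernetsa.
Attach number plural or- (before vowel 'o') → oromungernetsa.
Epenthesis: no change.

oromungernetsa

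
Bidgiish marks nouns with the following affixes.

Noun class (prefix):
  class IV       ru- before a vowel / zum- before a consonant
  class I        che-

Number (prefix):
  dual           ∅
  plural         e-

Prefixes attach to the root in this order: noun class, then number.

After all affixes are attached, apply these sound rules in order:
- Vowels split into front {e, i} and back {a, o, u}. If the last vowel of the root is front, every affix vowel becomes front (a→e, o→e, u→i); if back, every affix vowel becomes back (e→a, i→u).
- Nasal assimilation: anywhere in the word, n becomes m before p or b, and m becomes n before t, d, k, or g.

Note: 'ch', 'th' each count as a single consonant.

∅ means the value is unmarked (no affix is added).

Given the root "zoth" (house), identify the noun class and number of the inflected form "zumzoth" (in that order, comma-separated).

class IV, dual

Segment: zum-zoth.
noun class: ru/zum- → class IV.
number: ∅ → dual.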